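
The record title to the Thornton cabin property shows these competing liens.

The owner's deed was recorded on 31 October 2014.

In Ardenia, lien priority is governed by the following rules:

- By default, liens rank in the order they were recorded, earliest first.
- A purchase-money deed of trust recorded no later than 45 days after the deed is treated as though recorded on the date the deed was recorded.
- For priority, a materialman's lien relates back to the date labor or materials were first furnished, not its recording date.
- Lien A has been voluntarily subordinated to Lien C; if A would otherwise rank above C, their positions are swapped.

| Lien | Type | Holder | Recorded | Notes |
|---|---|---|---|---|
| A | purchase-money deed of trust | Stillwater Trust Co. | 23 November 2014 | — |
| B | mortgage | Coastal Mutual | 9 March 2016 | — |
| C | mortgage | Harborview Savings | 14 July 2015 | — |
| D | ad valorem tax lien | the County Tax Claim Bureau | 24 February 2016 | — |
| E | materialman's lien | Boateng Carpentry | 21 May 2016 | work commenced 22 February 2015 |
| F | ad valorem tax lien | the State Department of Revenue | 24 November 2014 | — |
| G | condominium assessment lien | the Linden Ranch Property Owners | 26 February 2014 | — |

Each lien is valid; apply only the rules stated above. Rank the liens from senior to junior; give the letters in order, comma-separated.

G, C, F, E, A, D, B

Effective dates: A relates back to the deed date 31 October 2014; E relates back to 22 February 2015 (work commenced).
Ordering by effective date: G (26 February 2014), A (31 October 2014), F (24 November 2014), E (22 February 2015), C (14 July 2015), D (24 February 2016), B (9 March 2016).
Because A would otherwise rank above C, the subordination swaps them.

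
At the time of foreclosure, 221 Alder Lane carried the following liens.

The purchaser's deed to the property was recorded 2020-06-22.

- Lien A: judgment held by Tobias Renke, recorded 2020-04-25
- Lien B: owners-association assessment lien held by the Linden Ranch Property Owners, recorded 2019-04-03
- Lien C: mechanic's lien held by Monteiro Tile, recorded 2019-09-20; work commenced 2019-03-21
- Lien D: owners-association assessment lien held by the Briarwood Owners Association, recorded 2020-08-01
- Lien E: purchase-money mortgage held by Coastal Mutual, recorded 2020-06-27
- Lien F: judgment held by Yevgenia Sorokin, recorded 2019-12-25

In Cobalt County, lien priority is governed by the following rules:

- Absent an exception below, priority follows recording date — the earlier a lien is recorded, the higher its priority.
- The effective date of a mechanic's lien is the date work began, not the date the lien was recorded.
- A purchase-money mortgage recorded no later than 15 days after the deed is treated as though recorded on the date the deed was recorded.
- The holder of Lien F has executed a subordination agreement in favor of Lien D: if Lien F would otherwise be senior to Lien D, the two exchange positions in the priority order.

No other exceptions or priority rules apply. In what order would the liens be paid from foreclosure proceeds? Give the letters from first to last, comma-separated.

C, B, D, A, E, F

Adjusting effective dates: C is treated as recorded 2019-03-21, the work-commencement date; E was recorded within the 15-day window, so its effective date is the deed date 2020-06-22.
Sorted by effective date: C (2019-03-21), B (2019-04-03), F (2019-12-25), A (2020-04-25), E (2020-06-22), D (2020-08-01).
F is senior to D before the subordination, so the two trade places.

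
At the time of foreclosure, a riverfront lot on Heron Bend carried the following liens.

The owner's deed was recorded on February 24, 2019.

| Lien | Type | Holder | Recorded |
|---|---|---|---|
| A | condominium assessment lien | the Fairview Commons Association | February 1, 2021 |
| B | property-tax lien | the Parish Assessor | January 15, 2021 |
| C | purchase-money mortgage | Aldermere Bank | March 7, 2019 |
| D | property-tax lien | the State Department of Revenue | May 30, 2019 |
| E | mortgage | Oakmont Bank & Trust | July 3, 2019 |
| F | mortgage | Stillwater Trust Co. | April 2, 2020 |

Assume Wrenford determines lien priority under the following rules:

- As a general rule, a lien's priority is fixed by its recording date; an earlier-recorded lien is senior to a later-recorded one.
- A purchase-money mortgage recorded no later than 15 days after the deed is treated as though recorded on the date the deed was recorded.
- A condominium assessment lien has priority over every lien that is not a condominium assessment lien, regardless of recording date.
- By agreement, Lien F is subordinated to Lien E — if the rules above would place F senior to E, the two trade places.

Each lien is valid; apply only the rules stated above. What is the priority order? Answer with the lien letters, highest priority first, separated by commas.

A, C, D, E, F, B

First, effective dates: C's effective date is the deed date, February 24, 2019.
A is a condominium assessment lien and takes priority over every other lien.
Ordering the rest by effective date: C (February 24, 2019), D (May 30, 2019), E (July 3, 2019), F (April 2, 2020), B (January 15, 2021).
F already ranks below E; the subordination has no effect.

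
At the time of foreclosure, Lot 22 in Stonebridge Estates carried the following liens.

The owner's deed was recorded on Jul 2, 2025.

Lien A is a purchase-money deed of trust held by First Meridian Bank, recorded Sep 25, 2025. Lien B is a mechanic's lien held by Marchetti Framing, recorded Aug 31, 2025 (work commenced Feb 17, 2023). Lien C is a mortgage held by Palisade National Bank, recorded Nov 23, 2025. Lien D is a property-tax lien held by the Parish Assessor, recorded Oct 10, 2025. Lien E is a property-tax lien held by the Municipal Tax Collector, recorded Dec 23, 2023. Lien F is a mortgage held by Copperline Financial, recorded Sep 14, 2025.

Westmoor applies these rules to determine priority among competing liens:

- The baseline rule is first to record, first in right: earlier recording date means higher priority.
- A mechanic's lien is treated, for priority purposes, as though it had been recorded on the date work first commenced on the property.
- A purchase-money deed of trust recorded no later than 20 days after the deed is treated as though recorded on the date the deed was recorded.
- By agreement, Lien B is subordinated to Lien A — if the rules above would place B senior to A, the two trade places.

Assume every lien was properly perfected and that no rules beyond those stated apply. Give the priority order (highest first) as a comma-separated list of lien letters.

A, E, F, B, D, C

Effective dates: A was recorded 85 days after the deed — beyond 20 days — so no relation-back applies; B relates back to Feb 17, 2023 (work commenced).
By effective date, earliest first: B (Feb 17, 2023), E (Dec 23, 2023), F (Sep 14, 2025), A (Sep 25, 2025), D (Oct 10, 2025), C (Nov 23, 2025).
Because B would otherwise rank above A, the subordination swaps them.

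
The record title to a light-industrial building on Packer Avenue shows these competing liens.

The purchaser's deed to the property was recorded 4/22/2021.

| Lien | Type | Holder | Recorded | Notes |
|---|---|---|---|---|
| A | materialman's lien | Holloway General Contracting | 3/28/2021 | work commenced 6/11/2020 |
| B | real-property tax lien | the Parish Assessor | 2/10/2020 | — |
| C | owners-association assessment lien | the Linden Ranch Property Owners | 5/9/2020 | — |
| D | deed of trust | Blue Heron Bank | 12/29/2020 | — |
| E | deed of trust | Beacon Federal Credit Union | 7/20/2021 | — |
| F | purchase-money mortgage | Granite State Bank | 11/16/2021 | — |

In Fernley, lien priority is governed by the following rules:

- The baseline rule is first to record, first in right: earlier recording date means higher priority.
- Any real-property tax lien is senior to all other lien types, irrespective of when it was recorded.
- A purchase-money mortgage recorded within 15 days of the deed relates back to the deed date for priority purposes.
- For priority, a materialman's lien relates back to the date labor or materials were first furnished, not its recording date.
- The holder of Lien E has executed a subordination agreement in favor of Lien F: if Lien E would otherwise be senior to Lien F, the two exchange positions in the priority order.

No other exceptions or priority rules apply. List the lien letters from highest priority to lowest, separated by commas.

B, C, A, D, F, E

First, effective dates: A relates back to 6/11/2020 (work commenced); F was recorded 208 days after the deed, outside the 15-day window, so it keeps its recording date.
As a real-property tax lien, B is senior to every other lien.
The other liens, earliest effective date first: C (5/9/2020), A (6/11/2020), D (12/29/2020), E (7/20/2021), F (11/16/2021).
Because E would otherwise rank above F, the subordination swaps them.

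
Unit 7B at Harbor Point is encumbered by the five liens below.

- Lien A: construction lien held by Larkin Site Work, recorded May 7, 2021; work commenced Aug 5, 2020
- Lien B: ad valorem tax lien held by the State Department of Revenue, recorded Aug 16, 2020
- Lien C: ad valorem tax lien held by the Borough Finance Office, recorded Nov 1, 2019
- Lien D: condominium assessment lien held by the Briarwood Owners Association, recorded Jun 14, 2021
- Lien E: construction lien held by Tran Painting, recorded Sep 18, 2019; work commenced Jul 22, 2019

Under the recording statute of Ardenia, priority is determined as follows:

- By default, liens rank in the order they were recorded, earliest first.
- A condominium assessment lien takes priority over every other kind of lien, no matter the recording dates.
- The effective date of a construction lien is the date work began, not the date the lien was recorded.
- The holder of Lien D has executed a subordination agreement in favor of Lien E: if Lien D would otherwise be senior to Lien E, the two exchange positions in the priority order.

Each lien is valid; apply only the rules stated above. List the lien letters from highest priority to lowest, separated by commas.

Effective dates after the stated exceptions: A relates back to Aug 5, 2020 (work commenced); E's effective date is Jul 22, 2019, when work began.
D is a condominium assessment lien and takes priority over every other lien.
Remaining liens by effective date: E (Jul 22, 2019), C (Nov 1, 2019), A (Aug 5, 2020), B (Aug 16, 2020).
Because D would otherwise rank above E, the subordination swaps them.

E, D, C, A, B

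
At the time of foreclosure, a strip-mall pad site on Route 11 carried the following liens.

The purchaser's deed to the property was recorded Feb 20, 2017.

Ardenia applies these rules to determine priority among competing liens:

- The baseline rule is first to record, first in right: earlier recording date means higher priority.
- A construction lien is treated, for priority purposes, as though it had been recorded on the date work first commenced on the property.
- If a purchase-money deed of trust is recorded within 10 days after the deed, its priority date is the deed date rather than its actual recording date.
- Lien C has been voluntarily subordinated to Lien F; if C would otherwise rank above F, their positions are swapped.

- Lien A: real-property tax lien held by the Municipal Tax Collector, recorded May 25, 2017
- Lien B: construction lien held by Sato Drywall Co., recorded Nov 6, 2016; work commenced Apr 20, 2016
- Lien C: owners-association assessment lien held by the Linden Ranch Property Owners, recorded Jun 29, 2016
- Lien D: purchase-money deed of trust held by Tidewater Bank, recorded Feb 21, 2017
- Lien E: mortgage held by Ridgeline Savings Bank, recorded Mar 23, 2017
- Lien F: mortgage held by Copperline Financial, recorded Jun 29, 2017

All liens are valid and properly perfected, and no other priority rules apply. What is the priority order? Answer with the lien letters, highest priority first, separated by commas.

B, F, D, E, A, C

First, effective dates: B is treated as recorded Apr 20, 2016, the work-commencement date; D's effective date is the deed date, Feb 20, 2017.
Ordering by effective date: B (Apr 20, 2016), C (Jun 29, 2016), D (Feb 20, 2017), E (Mar 23, 2017), A (May 25, 2017), F (Jun 29, 2017).
C is senior to F before the subordination, so the two trade places.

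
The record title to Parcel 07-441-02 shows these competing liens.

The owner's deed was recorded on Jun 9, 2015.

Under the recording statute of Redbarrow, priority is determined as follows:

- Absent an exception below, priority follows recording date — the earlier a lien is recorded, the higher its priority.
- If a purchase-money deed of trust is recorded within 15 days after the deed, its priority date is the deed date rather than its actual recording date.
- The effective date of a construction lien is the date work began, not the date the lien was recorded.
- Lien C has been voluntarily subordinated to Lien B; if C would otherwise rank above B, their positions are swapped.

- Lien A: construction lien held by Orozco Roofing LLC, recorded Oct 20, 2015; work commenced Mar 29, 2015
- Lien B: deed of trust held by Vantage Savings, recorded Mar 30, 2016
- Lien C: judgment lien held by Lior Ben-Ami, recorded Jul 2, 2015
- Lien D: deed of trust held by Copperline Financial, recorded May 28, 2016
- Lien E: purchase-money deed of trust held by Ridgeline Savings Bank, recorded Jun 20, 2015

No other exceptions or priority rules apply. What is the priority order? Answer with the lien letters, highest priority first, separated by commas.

Effective dates after the stated exceptions: A is treated as recorded Mar 29, 2015, the work-commencement date; E was recorded within the 15-day window, so its effective date is the deed date Jun 9, 2015.
Sorted by effective date: A (Mar 29, 2015), E (Jun 9, 2015), C (Jul 2, 2015), B (Mar 30, 2016), D (May 28, 2016).
Because C would otherwise rank above B, the subordination swaps them.

A, E, B, C, D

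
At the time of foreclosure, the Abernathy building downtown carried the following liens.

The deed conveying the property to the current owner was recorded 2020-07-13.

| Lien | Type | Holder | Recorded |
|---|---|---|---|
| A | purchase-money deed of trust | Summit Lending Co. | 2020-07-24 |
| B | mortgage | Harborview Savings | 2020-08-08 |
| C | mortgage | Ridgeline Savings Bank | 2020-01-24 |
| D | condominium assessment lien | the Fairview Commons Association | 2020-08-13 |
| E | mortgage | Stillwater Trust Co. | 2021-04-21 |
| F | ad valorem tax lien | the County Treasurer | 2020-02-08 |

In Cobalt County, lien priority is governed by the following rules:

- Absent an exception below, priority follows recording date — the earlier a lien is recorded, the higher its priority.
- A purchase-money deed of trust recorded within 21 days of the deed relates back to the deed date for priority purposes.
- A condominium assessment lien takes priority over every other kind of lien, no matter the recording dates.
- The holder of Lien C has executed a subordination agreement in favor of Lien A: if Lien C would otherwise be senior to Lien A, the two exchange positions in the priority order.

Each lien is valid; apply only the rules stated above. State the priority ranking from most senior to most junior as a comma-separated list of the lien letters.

Effective dates: A was recorded within the 21-day window, so its effective date is the deed date 2020-07-13.
D, as a condominium assessment lien, has superpriority and ranks first.
Ordering the rest by effective date: C (2020-01-24), F (2020-02-08), A (2020-07-13), B (2020-08-08), E (2021-04-21).
C would otherwise be senior to A, so under the subordination agreement C and A exchange positions.

D, A, F, C, B, E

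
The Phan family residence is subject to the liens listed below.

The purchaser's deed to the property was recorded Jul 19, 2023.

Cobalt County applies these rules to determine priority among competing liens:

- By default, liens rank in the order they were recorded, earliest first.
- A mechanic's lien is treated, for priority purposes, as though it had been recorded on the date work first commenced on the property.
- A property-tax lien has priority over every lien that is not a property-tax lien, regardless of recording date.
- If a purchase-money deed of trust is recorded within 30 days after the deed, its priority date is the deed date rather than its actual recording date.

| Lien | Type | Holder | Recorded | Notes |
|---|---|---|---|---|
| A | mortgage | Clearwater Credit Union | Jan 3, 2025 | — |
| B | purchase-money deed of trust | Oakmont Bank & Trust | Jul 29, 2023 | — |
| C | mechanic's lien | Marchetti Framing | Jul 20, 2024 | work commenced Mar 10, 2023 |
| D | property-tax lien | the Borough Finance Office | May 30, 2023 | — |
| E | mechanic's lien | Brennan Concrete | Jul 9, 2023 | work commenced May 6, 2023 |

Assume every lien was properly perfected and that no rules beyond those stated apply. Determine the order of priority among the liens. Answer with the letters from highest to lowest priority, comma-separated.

First, effective dates: B relates back to the deed date Jul 19, 2023; C is treated as recorded Mar 10, 2023, the work-commencement date; E relates back to May 6, 2023 (work commenced).
D, as a property-tax lien, has superpriority and ranks first.
Ordering the rest by effective date: C (Mar 10, 2023), E (May 6, 2023), B (Jul 19, 2023), A (Jan 3, 2025).

D, C, E, B, A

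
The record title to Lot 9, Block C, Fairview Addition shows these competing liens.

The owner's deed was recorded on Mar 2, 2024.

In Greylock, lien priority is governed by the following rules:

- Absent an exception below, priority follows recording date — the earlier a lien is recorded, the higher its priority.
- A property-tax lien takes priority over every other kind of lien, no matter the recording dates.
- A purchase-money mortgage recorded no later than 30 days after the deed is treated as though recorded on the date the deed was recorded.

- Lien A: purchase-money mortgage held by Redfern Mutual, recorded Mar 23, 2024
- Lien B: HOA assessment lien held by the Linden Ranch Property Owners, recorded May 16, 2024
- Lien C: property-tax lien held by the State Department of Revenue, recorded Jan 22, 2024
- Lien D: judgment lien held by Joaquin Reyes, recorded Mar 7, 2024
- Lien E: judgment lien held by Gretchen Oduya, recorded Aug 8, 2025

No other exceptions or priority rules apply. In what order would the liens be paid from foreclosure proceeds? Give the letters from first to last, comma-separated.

C, A, D, B, E

Adjusting effective dates: A's effective date is the deed date, Mar 2, 2024.
C is a property-tax lien and takes priority over every other lien.
Remaining liens by effective date: A (Mar 2, 2024), D (Mar 7, 2024), B (May 16, 2024), E (Aug 8, 2025).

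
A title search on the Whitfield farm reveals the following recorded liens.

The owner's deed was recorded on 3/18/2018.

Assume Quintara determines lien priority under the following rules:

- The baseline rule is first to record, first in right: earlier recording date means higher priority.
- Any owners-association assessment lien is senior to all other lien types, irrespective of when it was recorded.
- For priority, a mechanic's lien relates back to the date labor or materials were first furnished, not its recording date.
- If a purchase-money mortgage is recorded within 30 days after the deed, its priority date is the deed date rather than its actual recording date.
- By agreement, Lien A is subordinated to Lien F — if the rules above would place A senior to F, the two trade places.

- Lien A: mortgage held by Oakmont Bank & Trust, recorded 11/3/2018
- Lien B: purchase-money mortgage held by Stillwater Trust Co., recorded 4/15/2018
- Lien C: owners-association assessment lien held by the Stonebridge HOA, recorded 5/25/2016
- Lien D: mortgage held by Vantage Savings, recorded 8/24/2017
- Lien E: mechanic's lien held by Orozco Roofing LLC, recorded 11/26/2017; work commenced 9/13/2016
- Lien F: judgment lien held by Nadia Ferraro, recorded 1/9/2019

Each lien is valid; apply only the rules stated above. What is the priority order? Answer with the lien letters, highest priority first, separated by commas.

Effective dates: B's effective date is the deed date, 3/18/2018; E is treated as recorded 9/13/2016, the work-commencement date.
C is an owners-association assessment lien and takes priority over every other lien.
The other liens, earliest effective date first: E (9/13/2016), D (8/24/2017), B (3/18/2018), A (11/3/2018), F (1/9/2019).
The subordination applies — A was senior to F — so A and F swap.

C, E, D, B, F, A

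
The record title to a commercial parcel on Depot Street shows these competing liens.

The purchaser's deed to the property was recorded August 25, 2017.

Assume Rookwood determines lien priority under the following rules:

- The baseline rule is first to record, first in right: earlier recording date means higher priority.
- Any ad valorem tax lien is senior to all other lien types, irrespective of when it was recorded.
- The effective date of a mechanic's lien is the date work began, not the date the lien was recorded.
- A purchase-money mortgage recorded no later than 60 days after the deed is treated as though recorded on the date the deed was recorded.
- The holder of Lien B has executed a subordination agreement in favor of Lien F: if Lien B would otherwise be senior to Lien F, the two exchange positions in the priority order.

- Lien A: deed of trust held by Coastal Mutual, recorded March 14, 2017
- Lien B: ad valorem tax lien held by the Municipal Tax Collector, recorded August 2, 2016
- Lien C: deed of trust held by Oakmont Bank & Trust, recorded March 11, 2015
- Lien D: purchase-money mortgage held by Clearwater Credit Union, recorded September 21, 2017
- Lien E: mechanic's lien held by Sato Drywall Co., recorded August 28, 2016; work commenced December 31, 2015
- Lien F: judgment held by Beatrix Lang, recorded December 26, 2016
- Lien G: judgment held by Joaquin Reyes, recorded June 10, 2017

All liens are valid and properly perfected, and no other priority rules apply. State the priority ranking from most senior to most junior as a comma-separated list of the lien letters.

F, C, E, B, A, G, D

Effective dates after the stated exceptions: D was recorded within the 60-day window, so its effective date is the deed date August 25, 2017; E relates back to December 31, 2015 (work commenced).
B is an ad valorem tax lien and takes priority over every other lien.
Ordering the rest by effective date: C (March 11, 2015), E (December 31, 2015), F (December 26, 2016), A (March 14, 2017), G (June 10, 2017), D (August 25, 2017).
B would otherwise be senior to F, so under the subordination agreement B and F exchange positions.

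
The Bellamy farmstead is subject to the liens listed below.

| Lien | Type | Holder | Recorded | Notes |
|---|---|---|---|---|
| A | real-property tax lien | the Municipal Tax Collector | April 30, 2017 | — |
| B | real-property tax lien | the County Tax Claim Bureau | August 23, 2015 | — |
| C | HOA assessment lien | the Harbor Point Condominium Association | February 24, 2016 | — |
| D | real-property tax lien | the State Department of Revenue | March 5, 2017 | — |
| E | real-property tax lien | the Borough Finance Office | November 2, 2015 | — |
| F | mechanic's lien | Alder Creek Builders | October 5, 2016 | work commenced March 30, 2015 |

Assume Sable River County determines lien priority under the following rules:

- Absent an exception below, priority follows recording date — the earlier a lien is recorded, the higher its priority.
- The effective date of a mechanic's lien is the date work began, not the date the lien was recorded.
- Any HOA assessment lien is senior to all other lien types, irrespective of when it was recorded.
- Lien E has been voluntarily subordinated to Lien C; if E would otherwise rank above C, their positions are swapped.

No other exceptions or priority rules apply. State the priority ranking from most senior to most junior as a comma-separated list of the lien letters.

C, F, B, E, D, A

Effective dates after the stated exceptions: F is treated as recorded March 30, 2015, the work-commencement date.
C is an HOA assessment lien, so it outranks all other liens regardless of date.
Ordering the rest by effective date: F (March 30, 2015), B (August 23, 2015), E (November 2, 2015), D (March 5, 2017), A (April 30, 2017).
E already ranks below C; the subordination has no effect.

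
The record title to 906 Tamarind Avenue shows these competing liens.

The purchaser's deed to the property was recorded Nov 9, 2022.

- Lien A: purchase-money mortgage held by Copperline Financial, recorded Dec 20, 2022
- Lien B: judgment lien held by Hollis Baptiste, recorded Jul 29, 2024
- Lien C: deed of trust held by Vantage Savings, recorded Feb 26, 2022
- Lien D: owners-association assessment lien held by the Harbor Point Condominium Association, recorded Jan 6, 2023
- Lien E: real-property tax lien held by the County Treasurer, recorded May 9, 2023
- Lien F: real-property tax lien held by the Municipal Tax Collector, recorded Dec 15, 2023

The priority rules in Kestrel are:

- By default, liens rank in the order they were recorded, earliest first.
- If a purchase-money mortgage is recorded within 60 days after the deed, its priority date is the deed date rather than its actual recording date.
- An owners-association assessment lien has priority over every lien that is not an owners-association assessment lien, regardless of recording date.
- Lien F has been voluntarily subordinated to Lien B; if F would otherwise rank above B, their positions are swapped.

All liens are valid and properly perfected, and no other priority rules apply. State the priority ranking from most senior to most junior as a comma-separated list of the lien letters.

D, C, A, E, B, F

Effective dates after the stated exceptions: A relates back to the deed date Nov 9, 2022.
As an owners-association assessment lien, D is senior to every other lien.
Among the remaining liens, by effective date: C (Feb 26, 2022), A (Nov 9, 2022), E (May 9, 2023), F (Dec 15, 2023), B (Jul 29, 2024).
F is senior to B before the subordination, so the two trade places.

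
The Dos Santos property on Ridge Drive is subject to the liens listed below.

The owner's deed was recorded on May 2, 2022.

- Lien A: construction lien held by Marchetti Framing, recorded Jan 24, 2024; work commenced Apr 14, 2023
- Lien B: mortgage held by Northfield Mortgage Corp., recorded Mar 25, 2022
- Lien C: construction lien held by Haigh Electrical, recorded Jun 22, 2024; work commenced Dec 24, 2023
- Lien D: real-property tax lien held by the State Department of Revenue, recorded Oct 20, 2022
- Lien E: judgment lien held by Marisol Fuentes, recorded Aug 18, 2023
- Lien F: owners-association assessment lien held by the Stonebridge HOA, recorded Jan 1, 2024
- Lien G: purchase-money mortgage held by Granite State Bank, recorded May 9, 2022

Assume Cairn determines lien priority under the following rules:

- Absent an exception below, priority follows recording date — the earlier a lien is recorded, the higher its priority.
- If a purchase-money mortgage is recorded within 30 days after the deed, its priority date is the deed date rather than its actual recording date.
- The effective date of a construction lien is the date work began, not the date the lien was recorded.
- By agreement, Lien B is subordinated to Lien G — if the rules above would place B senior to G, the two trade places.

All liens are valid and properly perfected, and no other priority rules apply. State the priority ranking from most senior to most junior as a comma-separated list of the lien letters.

Effective dates: A is treated as recorded Apr 14, 2023, the work-commencement date; C's effective date is Dec 24, 2023, when work began; G relates back to the deed date May 2, 2022.
Sorted by effective date: B (Mar 25, 2022), G (May 2, 2022), D (Oct 20, 2022), A (Apr 14, 2023), E (Aug 18, 2023), C (Dec 24, 2023), F (Jan 1, 2024).
The subordination applies — B was senior to G — so B and G swap.

G, B, D, A, E, C, F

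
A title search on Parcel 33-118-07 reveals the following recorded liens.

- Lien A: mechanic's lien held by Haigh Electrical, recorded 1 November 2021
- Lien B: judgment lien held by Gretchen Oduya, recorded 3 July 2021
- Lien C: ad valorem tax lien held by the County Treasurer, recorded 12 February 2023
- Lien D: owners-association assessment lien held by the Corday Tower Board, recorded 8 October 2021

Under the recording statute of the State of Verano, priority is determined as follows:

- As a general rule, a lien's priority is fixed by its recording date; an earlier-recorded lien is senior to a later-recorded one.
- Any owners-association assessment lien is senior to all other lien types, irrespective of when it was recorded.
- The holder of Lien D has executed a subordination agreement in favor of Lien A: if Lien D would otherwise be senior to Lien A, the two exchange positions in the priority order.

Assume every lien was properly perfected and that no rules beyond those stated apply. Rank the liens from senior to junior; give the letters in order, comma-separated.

D is an owners-association assessment lien and takes priority over every other lien.
Remaining liens by effective date: B (3 July 2021), A (1 November 2021), C (12 February 2023).
Because D would otherwise rank above A, the subordination swaps them.

A, B, D, C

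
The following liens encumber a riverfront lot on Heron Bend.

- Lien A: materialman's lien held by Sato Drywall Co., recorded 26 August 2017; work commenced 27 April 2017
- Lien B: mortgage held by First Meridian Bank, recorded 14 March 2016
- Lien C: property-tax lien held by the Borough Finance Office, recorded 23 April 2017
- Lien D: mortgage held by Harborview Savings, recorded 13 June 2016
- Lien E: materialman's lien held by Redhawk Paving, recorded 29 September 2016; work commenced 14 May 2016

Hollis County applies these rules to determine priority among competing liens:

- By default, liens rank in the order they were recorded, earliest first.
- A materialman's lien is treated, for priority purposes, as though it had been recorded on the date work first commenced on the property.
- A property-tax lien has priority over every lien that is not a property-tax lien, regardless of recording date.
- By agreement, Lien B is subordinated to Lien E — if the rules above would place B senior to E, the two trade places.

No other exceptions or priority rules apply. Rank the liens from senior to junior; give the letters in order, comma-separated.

C, E, B, D, A

First, effective dates: A is treated as recorded 27 April 2017, the work-commencement date; E's effective date is 14 May 2016, when work began.
C is a property-tax lien and takes priority over every other lien.
The other liens, earliest effective date first: B (14 March 2016), E (14 May 2016), D (13 June 2016), A (27 April 2017).
The subordination applies — B was senior to E — so B and E swap.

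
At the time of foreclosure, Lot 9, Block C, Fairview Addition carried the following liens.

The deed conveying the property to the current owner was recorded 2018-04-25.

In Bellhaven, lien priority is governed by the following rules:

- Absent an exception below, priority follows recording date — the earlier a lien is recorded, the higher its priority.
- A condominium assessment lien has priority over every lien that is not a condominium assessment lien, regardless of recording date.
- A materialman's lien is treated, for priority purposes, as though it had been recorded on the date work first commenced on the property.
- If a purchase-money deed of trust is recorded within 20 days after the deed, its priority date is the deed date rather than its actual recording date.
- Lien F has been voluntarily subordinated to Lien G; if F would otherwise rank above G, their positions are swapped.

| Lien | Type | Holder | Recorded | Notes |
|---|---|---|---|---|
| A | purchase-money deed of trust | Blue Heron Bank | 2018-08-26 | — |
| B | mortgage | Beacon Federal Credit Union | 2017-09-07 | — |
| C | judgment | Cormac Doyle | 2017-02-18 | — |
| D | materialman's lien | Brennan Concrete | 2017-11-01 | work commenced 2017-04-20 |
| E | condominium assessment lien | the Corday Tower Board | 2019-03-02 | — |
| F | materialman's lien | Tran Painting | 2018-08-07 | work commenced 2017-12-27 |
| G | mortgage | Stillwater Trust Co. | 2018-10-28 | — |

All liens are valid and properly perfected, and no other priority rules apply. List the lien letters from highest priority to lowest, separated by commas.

Effective dates: A missed the 20-day window (123 days after the deed), so its recording date stands; D is treated as recorded 2017-04-20, the work-commencement date; F relates back to 2017-12-27 (work commenced).
E, as a condominium assessment lien, has superpriority and ranks first.
Among the remaining liens, by effective date: C (2017-02-18), D (2017-04-20), B (2017-09-07), F (2017-12-27), A (2018-08-26), G (2018-10-28).
F is senior to G before the subordination, so the two trade places.

E, C, D, B, G, A, F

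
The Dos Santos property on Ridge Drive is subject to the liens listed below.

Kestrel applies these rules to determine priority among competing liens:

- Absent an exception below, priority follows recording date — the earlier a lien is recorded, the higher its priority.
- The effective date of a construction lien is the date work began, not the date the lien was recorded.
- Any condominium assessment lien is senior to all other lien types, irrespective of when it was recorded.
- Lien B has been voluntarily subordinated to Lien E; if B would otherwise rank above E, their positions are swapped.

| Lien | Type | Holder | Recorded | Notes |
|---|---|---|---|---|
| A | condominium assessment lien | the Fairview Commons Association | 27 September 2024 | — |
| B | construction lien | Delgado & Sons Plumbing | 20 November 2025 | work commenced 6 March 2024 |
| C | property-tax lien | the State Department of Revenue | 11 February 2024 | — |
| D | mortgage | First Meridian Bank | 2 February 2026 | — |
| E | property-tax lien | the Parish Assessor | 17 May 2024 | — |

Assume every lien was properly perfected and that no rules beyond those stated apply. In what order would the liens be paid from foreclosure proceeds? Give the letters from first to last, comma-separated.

Effective dates after the stated exceptions: B is treated as recorded 6 March 2024, the work-commencement date.
A is a condominium assessment lien and takes priority over every other lien.
Among the remaining liens, by effective date: C (11 February 2024), B (6 March 2024), E (17 May 2024), D (2 February 2026).
Because B would otherwise rank above E, the subordination swaps them.

A, C, E, B, D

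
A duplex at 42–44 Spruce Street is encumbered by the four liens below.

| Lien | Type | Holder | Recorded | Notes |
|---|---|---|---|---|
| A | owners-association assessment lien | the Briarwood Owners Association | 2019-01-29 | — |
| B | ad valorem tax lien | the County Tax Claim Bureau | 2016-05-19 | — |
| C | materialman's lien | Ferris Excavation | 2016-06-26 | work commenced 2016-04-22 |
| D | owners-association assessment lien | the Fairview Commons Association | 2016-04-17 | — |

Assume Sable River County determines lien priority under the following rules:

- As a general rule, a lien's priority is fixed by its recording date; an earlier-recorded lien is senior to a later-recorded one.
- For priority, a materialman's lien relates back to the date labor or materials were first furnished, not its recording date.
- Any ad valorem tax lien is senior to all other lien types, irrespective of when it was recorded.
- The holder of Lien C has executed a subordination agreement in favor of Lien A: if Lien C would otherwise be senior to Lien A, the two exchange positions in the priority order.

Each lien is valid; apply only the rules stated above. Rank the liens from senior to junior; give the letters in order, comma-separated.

B, D, A, C

Effective dates: C relates back to 2016-04-22 (work commenced).
B is an ad valorem tax lien, so it outranks all other liens regardless of date.
The other liens, earliest effective date first: D (2016-04-17), C (2016-04-22), A (2019-01-29).
C is senior to A before the subordination, so the two trade places.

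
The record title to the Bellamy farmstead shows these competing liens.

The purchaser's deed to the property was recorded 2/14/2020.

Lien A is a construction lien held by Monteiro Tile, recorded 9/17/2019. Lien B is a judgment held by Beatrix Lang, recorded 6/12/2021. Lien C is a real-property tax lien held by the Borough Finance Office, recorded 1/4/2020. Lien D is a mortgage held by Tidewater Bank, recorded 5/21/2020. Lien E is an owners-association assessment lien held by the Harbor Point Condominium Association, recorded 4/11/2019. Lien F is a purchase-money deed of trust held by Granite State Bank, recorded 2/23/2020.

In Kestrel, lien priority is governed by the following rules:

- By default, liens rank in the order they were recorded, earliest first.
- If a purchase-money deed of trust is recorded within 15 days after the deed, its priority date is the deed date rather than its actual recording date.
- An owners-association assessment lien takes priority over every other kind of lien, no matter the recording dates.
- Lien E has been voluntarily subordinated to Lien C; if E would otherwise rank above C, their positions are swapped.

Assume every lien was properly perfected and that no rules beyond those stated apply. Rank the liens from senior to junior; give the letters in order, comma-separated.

C, A, E, F, D, B

First, effective dates: F was recorded within the 15-day window, so its effective date is the deed date 2/14/2020.
E is an owners-association assessment lien, so it outranks all other liens regardless of date.
Ordering the rest by effective date: A (9/17/2019), C (1/4/2020), F (2/14/2020), D (5/21/2020), B (6/12/2021).
Because E would otherwise rank above C, the subordination swaps them.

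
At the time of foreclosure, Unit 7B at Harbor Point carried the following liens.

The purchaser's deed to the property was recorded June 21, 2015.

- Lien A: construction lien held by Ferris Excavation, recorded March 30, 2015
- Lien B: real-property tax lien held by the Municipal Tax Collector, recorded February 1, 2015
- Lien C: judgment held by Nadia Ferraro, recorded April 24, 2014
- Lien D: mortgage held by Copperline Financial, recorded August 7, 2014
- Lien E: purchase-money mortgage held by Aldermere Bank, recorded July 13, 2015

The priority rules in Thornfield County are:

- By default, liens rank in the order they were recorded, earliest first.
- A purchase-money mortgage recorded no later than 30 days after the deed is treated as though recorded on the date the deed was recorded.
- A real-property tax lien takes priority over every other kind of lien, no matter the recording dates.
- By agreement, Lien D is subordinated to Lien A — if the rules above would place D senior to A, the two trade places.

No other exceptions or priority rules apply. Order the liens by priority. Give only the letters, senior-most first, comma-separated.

B, C, A, D, E

First, effective dates: E was recorded within the 30-day window, so its effective date is the deed date June 21, 2015.
B is a real-property tax lien and takes priority over every other lien.
The other liens, earliest effective date first: C (April 24, 2014), D (August 7, 2014), A (March 30, 2015), E (June 21, 2015).
D is senior to A before the subordination, so the two trade places.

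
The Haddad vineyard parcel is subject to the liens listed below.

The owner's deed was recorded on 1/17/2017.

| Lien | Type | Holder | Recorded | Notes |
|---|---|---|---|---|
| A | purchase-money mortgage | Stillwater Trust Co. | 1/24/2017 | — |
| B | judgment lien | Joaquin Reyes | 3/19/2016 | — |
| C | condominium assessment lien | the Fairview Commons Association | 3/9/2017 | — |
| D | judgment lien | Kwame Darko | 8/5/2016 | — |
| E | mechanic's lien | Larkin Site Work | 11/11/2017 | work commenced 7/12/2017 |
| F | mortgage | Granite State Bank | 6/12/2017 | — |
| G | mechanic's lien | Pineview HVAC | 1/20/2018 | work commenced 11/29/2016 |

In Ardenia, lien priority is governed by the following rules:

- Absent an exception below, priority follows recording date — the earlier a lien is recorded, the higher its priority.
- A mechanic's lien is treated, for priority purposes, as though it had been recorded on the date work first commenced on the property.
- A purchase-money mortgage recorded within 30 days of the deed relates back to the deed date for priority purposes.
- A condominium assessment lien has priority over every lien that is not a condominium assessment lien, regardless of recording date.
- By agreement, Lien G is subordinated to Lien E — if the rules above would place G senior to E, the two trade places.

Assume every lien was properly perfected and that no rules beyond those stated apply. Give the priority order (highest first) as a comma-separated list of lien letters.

Effective dates after the stated exceptions: A's effective date is the deed date, 1/17/2017; E is treated as recorded 7/12/2017, the work-commencement date; G's effective date is 11/29/2016, when work began.
As a condominium assessment lien, C is senior to every other lien.
Among the remaining liens, by effective date: B (3/19/2016), D (8/5/2016), G (11/29/2016), A (1/17/2017), F (6/12/2017), E (7/12/2017).
G would otherwise be senior to E, so under the subordination agreement G and E exchange positions.

C, B, D, E, A, F, G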